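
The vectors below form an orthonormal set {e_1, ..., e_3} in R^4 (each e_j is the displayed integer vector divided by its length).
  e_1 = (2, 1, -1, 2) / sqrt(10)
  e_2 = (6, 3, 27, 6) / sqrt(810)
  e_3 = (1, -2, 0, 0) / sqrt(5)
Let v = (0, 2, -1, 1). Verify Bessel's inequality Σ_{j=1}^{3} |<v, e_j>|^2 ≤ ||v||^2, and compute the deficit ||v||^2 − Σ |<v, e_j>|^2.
Σ |<v, e_j>|^2 = 269/45; ||v||^2 = 6; deficit = 1/45

Write each e_j = u_j / sqrt(<u_j, u_j>) where u_j is the displayed integer vector. Then <v, e_j> = <v, u_j> / sqrt(<u_j, u_j>), so |<v, e_j>|^2 = <v, u_j>^2 / <u_j, u_j>.
Coefficients: <v, e_1> = 5/sqrt(10), <v, e_2> = -15/sqrt(810), <v, e_3> = -4/sqrt(5).
Square and sum: Σ |<v, e_j>|^2 = 269/45.
Compute ||v||^2 = v·v = 6.
Deficit = 6 − 269/45 = 1/45 ≥ 0, confirming Bessel's inequality. (The deficit equals ||v − Σ <v,e_j> e_j||^2, the squared distance from v to span{e_j}.)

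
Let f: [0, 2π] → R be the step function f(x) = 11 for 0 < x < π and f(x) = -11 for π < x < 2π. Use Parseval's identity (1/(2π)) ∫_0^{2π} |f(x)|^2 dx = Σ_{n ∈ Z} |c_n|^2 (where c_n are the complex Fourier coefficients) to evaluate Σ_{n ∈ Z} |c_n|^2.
Σ |c_n|^2 = 121

Parseval equates the L^2 energy of f (normalised by 1/(2π)) with the ℓ^2 sum of its Fourier coefficients: (1/(2π)) ∫_0^{2π} |f|^2 = Σ |c_n|^2.
Compute the left side: (1/(2π)) [∫_0^π 11^2 dx + ∫_π^{2π} (-11)^2 dx] = (1/(2π)) · (121π + 121π) = (121 + 121)/2 = 121.
So Σ_{n ∈ Z} |c_n|^2 = 121.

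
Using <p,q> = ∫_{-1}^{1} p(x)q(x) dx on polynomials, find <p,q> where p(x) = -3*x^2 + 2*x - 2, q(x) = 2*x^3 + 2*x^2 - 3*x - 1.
<p,q> = -22/15

Expand the product: p(x)·q(x) = -6*x^5 - 2*x^4 + 9*x^3 - 7*x^2 + 4*x + 2.
∫_{-1}^{1} of each monomial x^k gives [2/(k+1) if k even, 0 if k odd]. Integrating term-by-term (or equivalently evaluating the antiderivative F(x) = -x^6 - 2*x^5/5 + 9*x^4/4 - 7*x^3/3 + 2*x^2 + 2*x at the endpoints):
  F(1) − F(−1) = 151/60 − (239/60) = -22/15.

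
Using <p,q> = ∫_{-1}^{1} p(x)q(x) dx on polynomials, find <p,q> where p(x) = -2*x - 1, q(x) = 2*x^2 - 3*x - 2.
<p,q> = 20/3

Expand the product: p(x)·q(x) = -4*x^3 + 4*x^2 + 7*x + 2.
∫_{-1}^{1} of each monomial x^k gives [2/(k+1) if k even, 0 if k odd]. Integrating term-by-term (or equivalently evaluating the antiderivative F(x) = -x^4 + 4*x^3/3 + 7*x^2/2 + 2*x at the endpoints):
  F(1) − F(−1) = 35/6 − (-5/6) = 20/3.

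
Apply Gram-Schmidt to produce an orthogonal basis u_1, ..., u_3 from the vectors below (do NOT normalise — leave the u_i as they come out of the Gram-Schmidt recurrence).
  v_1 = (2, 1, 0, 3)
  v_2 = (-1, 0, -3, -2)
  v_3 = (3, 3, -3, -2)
Orthogonal basis:
  u_1 = (2, 1, 0, 3)
  u_2 = (1/7, 4/7, -3, -2/7)
  u_3 = (79/33, 137/66, 8/11, -151/66)

Apply the Gram-Schmidt recurrence
  u_1 = v_1
  u_i = v_i − Σ_{j<i} ((v_i · u_j) / (u_j · u_j)) · u_j.

Step by step this gives:
  u_1 = (2, 1, 0, 3)
  u_2 = (1/7, 4/7, -3, -2/7)
  u_3 = (79/33, 137/66, 8/11, -151/66)

Orthogonality check:
  u_2 · u_1 = 0 (should be 0)
  u_3 · u_1 = 0 (should be 0)
  u_3 · u_2 = 0 (should be 0)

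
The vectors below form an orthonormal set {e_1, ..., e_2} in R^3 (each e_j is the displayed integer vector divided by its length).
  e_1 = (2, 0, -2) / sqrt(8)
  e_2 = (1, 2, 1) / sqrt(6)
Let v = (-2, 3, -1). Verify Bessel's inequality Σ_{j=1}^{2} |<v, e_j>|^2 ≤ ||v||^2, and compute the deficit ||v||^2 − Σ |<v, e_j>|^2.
Σ |<v, e_j>|^2 = 2; ||v||^2 = 14; deficit = 12

Write each e_j = u_j / sqrt(<u_j, u_j>) where u_j is the displayed integer vector. Then <v, e_j> = <v, u_j> / sqrt(<u_j, u_j>), so |<v, e_j>|^2 = <v, u_j>^2 / <u_j, u_j>.
Coefficients: <v, e_1> = -2/sqrt(8), <v, e_2> = 3/sqrt(6).
Square and sum: Σ |<v, e_j>|^2 = 2.
Compute ||v||^2 = v·v = 14.
Deficit = 14 − 2 = 12 ≥ 0, confirming Bessel's inequality. (The deficit equals ||v − Σ <v,e_j> e_j||^2, the squared distance from v to span{e_j}.)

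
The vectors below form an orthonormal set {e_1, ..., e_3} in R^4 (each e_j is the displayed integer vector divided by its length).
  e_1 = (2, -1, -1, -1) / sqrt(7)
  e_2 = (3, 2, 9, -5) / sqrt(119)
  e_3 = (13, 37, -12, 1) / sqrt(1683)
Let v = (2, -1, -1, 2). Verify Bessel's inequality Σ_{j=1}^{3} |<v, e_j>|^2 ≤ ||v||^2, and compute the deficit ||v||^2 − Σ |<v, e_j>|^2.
Σ |<v, e_j>|^2 = 46/11; ||v||^2 = 10; deficit = 64/11

Write each e_j = u_j / sqrt(<u_j, u_j>) where u_j is the displayed integer vector. Then <v, e_j> = <v, u_j> / sqrt(<u_j, u_j>), so |<v, e_j>|^2 = <v, u_j>^2 / <u_j, u_j>.
Coefficients: <v, e_1> = 4/sqrt(7), <v, e_2> = -15/sqrt(119), <v, e_3> = 3/sqrt(1683).
Square and sum: Σ |<v, e_j>|^2 = 46/11.
Compute ||v||^2 = v·v = 10.
Deficit = 10 − 46/11 = 64/11 ≥ 0, confirming Bessel's inequality. (The deficit equals ||v − Σ <v,e_j> e_j||^2, the squared distance from v to span{e_j}.)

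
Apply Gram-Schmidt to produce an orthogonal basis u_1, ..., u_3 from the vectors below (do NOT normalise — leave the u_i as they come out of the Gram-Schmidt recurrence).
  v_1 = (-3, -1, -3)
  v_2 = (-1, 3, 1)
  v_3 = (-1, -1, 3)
Orthogonal basis:
  u_1 = (-3, -1, -3)
  u_2 = (-28/19, 54/19, 10/19)
  u_3 = (-44/25, -33/25, 11/5)

Apply the Gram-Schmidt recurrence
  u_1 = v_1
  u_i = v_i − Σ_{j<i} ((v_i · u_j) / (u_j · u_j)) · u_j.

Step by step this gives:
  u_1 = (-3, -1, -3)
  u_2 = (-28/19, 54/19, 10/19)
  u_3 = (-44/25, -33/25, 11/5)

Orthogonality check:
  u_2 · u_1 = 0 (should be 0)
  u_3 · u_1 = 0 (should be 0)
  u_3 · u_2 = 0 (should be 0)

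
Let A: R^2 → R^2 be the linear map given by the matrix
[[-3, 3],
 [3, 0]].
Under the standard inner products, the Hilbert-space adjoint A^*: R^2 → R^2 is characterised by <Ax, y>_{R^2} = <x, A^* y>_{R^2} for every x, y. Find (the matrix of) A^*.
A^* = A^T =
[[-3, 3],
 [3, 0]]

For real matrices with standard dot products, the defining identity <Ax, y> = <x, A^* y> gives (Ax)^T y = x^T (A^*) y, i.e. x^T A^T y = x^T (A^*) y. Since this holds for all x, y, we must have A^* = A^T. Therefore
A^* =
[[-3, 3],
 [3, 0]].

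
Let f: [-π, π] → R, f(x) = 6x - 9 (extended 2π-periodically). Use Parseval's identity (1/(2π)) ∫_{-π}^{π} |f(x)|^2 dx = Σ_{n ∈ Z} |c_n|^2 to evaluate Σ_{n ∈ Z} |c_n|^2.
Σ |c_n|^2 = 12π^2 + 81

Expand and integrate term by term over [-π, π]:
  ∫ (6x)^2 dx = 36·(2π^3/3); ∫ 2·6·(-9)·x dx = 0 (odd integrand); ∫ (-9)^2 dx = 81·2π.
So (1/(2π)) ∫_{-π}^{π} (6x - 9)^2 dx = 36π^2/3 + 81 = 12π^2 + 81.
Parseval ⇒ Σ |c_n|^2 = 12π^2 + 81.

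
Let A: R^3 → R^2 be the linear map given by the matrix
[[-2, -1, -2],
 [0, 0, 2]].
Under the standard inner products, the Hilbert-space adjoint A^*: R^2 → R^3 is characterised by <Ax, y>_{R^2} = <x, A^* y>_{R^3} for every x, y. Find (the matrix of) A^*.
A^* = A^T =
[[-2, 0],
 [-1, 0],
 [-2, 2]]

For real matrices with standard dot products, the defining identity <Ax, y> = <x, A^* y> gives (Ax)^T y = x^T (A^*) y, i.e. x^T A^T y = x^T (A^*) y. Since this holds for all x, y, we must have A^* = A^T. Therefore
A^* =
[[-2, 0],
 [-1, 0],
 [-2, 2]].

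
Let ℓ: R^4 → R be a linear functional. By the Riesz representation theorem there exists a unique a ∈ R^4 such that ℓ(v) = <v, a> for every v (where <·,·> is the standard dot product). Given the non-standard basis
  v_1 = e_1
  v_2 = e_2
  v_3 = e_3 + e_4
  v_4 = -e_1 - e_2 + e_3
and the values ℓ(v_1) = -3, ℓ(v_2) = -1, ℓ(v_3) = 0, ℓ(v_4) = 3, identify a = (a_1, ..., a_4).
a = (-3, -1, -1, 1)

Write a = (a_1, ..., a_4) in the standard basis. For each basis vector v_i, ℓ(v_i) = <v_i, a> is a linear equation in the a_j's. Collect the n equations into a matrix system V a = ℓ, where row i of V is v_i (expressed in the standard basis). Since V is invertible (lower-triangular with 1s on the diagonal, up to permutation), solve by back-substitution:
  V =
[[1, 0, 0, 0],
 [0, 1, 0, 0],
 [0, 0, 1, 1],
 [-1, -1, 1, 0]]
  V a = (-3, -1, 0, 3)
Solving gives a = (-3, -1, -1, 1).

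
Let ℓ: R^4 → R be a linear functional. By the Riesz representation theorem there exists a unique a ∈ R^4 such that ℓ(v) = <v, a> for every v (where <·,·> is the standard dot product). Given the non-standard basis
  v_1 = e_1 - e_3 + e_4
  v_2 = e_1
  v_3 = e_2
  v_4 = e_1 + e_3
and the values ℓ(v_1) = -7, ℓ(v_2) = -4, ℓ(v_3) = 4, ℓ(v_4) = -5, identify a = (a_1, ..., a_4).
a = (-4, 4, -1, -4)

Write a = (a_1, ..., a_4) in the standard basis. For each basis vector v_i, ℓ(v_i) = <v_i, a> is a linear equation in the a_j's. Collect the n equations into a matrix system V a = ℓ, where row i of V is v_i (expressed in the standard basis). Since V is invertible (lower-triangular with 1s on the diagonal, up to permutation), solve by back-substitution:
  V =
[[1, 0, -1, 1],
 [1, 0, 0, 0],
 [0, 1, 0, 0],
 [1, 0, 1, 0]]
  V a = (-7, -4, 4, -5)
Solving gives a = (-4, 4, -1, -4).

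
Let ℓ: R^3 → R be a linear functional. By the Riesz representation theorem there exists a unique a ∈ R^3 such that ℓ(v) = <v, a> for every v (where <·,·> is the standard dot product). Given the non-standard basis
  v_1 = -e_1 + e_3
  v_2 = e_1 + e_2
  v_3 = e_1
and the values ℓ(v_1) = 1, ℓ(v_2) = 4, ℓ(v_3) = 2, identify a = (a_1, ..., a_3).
a = (2, 2, 3)

Write a = (a_1, ..., a_3) in the standard basis. For each basis vector v_i, ℓ(v_i) = <v_i, a> is a linear equation in the a_j's. Collect the n equations into a matrix system V a = ℓ, where row i of V is v_i (expressed in the standard basis). Since V is invertible (lower-triangular with 1s on the diagonal, up to permutation), solve by back-substitution:
  V =
[[-1, 0, 1],
 [1, 1, 0],
 [1, 0, 0]]
  V a = (1, 4, 2)
Solving gives a = (2, 2, 3).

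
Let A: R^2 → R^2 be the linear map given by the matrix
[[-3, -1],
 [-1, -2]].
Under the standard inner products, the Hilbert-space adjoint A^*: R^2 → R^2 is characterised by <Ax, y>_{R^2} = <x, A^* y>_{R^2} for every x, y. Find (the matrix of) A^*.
A^* = A^T =
[[-3, -1],
 [-1, -2]]

For real matrices with standard dot products, the defining identity <Ax, y> = <x, A^* y> gives (Ax)^T y = x^T (A^*) y, i.e. x^T A^T y = x^T (A^*) y. Since this holds for all x, y, we must have A^* = A^T. Therefore
A^* =
[[-3, -1],
 [-1, -2]].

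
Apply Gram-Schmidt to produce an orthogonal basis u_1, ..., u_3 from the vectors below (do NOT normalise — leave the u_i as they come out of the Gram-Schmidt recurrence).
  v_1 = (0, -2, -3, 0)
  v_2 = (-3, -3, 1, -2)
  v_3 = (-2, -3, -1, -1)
Orthogonal basis:
  u_1 = (0, -2, -3, 0)
  u_2 = (-3, -33/13, 22/13, -2)
  u_3 = (-37/290, -9/290, 3/145, 36/145)

Apply the Gram-Schmidt recurrence
  u_1 = v_1
  u_i = v_i − Σ_{j<i} ((v_i · u_j) / (u_j · u_j)) · u_j.

Step by step this gives:
  u_1 = (0, -2, -3, 0)
  u_2 = (-3, -33/13, 22/13, -2)
  u_3 = (-37/290, -9/290, 3/145, 36/145)

Orthogonality check:
  u_2 · u_1 = 0 (should be 0)
  u_3 · u_1 = 0 (should be 0)
  u_3 · u_2 = 0 (should be 0)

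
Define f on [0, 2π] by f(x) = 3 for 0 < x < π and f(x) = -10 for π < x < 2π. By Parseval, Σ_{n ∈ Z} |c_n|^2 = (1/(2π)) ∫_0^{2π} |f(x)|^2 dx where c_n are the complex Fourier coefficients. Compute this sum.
Σ |c_n|^2 = 109/2

Parseval equates the L^2 energy of f (normalised by 1/(2π)) with the ℓ^2 sum of its Fourier coefficients: (1/(2π)) ∫_0^{2π} |f|^2 = Σ |c_n|^2.
Compute the left side: (1/(2π)) [∫_0^π 3^2 dx + ∫_π^{2π} (-10)^2 dx] = (1/(2π)) · (9π + 100π) = (9 + 100)/2 = 109/2.
So Σ_{n ∈ Z} |c_n|^2 = 109/2.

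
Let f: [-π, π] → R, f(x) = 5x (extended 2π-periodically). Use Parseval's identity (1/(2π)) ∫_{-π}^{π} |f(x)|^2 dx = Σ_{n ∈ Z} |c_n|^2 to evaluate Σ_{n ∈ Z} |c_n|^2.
Σ |c_n|^2 = 25π^2/3

Expand and integrate term by term over [-π, π]:
  ∫ (5x)^2 dx = 25·(2π^3/3); ∫ 2·5·(0)·x dx = 0 (odd integrand); ∫ 0^2 dx = 0·2π.
So (1/(2π)) ∫_{-π}^{π} (5x)^2 dx = 25π^2/3 + 0 = 25π^2/3.
Parseval ⇒ Σ |c_n|^2 = 25π^2/3.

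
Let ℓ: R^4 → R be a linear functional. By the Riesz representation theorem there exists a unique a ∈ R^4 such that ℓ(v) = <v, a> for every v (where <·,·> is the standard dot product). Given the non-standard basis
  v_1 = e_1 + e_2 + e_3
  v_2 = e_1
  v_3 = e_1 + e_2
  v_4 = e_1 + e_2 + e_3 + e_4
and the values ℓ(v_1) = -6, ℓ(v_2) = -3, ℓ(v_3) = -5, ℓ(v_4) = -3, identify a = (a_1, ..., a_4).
a = (-3, -2, -1, 3)

Write a = (a_1, ..., a_4) in the standard basis. For each basis vector v_i, ℓ(v_i) = <v_i, a> is a linear equation in the a_j's. Collect the n equations into a matrix system V a = ℓ, where row i of V is v_i (expressed in the standard basis). Since V is invertible (lower-triangular with 1s on the diagonal, up to permutation), solve by back-substitution:
  V =
[[1, 1, 1, 0],
 [1, 0, 0, 0],
 [1, 1, 0, 0],
 [1, 1, 1, 1]]
  V a = (-6, -3, -5, -3)
Solving gives a = (-3, -2, -1, 3).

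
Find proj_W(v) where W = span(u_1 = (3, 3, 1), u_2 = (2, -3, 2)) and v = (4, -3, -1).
proj_W(v) = (103/46, -51/23, 89/46)

Set up U = [u_1 | ... | u_2] ∈ R^(3×2). The projector onto W = col(U) is P = U (U^T U)^(-1) U^T.
Compute U^T U =
  [19, -1]
  [-1, 17],
and U^T v = (2, 15).
Solve U^T U · c = U^T v for the coefficients: c = (7/46, 41/46). The projection is proj_W(v) = U c.
Check: (v - proj_W(v)) · u_1 = 0  (should be 0).
Check: (v - proj_W(v)) · u_2 = 0  (should be 0).
Result: proj_W(v) = (103/46, -51/23, 89/46).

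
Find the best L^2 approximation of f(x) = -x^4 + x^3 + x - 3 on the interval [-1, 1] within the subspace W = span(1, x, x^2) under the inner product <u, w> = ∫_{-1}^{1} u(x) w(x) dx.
g(x) = -6*x^2/7 + 8*x/5 - 102/35

The best approximation g ∈ W is the orthogonal projection of f onto W. Writing g = a_0 + a_1 x + a_2 x^2, the coefficients solve the normal equations G · a = b where
  G_{ij} = <φ_i, φ_j> and b_i = <f, φ_i>, with φ_0 = 1, φ_1 = x, φ_2 = x^2.
G =
  [2, 0, 2/3]
  [0, 2/3, 0]
  [2/3, 0, 2/5],
b = (-32/5, 16/15, -16/7).
Solving gives a_0 = -102/35, a_1 = 8/5, a_2 = -6/7, so
  g(x) = -6*x^2/7 + 8*x/5 - 102/35.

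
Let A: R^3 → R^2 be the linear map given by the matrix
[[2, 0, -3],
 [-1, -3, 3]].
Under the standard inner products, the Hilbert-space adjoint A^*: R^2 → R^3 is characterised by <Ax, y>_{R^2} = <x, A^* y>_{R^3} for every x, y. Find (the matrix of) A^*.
A^* = A^T =
[[2, -1],
 [0, -3],
 [-3, 3]]

For real matrices with standard dot products, the defining identity <Ax, y> = <x, A^* y> gives (Ax)^T y = x^T (A^*) y, i.e. x^T A^T y = x^T (A^*) y. Since this holds for all x, y, we must have A^* = A^T. Therefore
A^* =
[[2, -1],
 [0, -3],
 [-3, 3]].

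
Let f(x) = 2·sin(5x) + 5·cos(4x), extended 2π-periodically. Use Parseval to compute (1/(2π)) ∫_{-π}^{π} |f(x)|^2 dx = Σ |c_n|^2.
Σ |c_n|^2 = 29/2

Expand |f|^2 and use orthogonality of {sin(nx), cos(mx)} on [-π, π]:
  ∫_{-π}^{π} sin(nx)^2 dx = π, ∫ cos(mx)^2 dx = π, and cross terms integrate to 0.
So ∫_{-π}^{π} f(x)^2 dx = 2^2 · π + 5^2 · π = (4 + 25)π.
Divide by 2π: (4 + 25)/2 = 29/2.
By Parseval, this equals Σ |c_n|^2.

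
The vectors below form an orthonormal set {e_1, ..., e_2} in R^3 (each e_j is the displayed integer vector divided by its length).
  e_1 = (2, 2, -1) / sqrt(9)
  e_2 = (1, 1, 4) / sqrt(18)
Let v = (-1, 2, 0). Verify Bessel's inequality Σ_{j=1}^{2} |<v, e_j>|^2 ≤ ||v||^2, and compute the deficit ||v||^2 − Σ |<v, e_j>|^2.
Σ |<v, e_j>|^2 = 1/2; ||v||^2 = 5; deficit = 9/2

Write each e_j = u_j / sqrt(<u_j, u_j>) where u_j is the displayed integer vector. Then <v, e_j> = <v, u_j> / sqrt(<u_j, u_j>), so |<v, e_j>|^2 = <v, u_j>^2 / <u_j, u_j>.
Coefficients: <v, e_1> = 2/sqrt(9), <v, e_2> = 1/sqrt(18).
Square and sum: Σ |<v, e_j>|^2 = 1/2.
Compute ||v||^2 = v·v = 5.
Deficit = 5 − 1/2 = 9/2 ≥ 0, confirming Bessel's inequality. (The deficit equals ||v − Σ <v,e_j> e_j||^2, the squared distance from v to span{e_j}.)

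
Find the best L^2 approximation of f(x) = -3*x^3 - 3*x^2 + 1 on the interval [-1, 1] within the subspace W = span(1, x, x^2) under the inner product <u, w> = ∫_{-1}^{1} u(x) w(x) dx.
g(x) = -3*x^2 - 9*x/5 + 1

The best approximation g ∈ W is the orthogonal projection of f onto W. Writing g = a_0 + a_1 x + a_2 x^2, the coefficients solve the normal equations G · a = b where
  G_{ij} = <φ_i, φ_j> and b_i = <f, φ_i>, with φ_0 = 1, φ_1 = x, φ_2 = x^2.
G =
  [2, 0, 2/3]
  [0, 2/3, 0]
  [2/3, 0, 2/5],
b = (0, -6/5, -8/15).
Solving gives a_0 = 1, a_1 = -9/5, a_2 = -3, so
  g(x) = -3*x^2 - 9*x/5 + 1.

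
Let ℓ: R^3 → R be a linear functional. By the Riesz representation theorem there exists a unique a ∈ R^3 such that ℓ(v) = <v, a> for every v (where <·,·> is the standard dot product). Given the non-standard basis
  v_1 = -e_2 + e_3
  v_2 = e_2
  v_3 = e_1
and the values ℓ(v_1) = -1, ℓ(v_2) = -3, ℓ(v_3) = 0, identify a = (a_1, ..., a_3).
a = (0, -3, -4)

Write a = (a_1, ..., a_3) in the standard basis. For each basis vector v_i, ℓ(v_i) = <v_i, a> is a linear equation in the a_j's. Collect the n equations into a matrix system V a = ℓ, where row i of V is v_i (expressed in the standard basis). Since V is invertible (lower-triangular with 1s on the diagonal, up to permutation), solve by back-substitution:
  V =
[[0, -1, 1],
 [0, 1, 0],
 [1, 0, 0]]
  V a = (-1, -3, 0)
Solving gives a = (0, -3, -4).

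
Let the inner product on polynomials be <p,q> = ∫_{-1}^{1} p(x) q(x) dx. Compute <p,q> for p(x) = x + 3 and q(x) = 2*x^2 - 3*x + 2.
<p,q> = 14

Expand the product: p(x)·q(x) = 2*x^3 + 3*x^2 - 7*x + 6.
∫_{-1}^{1} of each monomial x^k gives [2/(k+1) if k even, 0 if k odd]. Integrating term-by-term (or equivalently evaluating the antiderivative F(x) = x^4/2 + x^3 - 7*x^2/2 + 6*x at the endpoints):
  F(1) − F(−1) = 4 − (-10) = 14.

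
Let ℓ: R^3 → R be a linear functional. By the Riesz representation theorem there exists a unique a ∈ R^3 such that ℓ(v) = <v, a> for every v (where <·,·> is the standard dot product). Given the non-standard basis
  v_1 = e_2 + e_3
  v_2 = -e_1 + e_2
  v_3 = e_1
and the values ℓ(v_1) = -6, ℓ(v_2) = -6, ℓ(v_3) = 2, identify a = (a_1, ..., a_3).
a = (2, -4, -2)

Write a = (a_1, ..., a_3) in the standard basis. For each basis vector v_i, ℓ(v_i) = <v_i, a> is a linear equation in the a_j's. Collect the n equations into a matrix system V a = ℓ, where row i of V is v_i (expressed in the standard basis). Since V is invertible (lower-triangular with 1s on the diagonal, up to permutation), solve by back-substitution:
  V =
[[0, 1, 1],
 [-1, 1, 0],
 [1, 0, 0]]
  V a = (-6, -6, 2)
Solving gives a = (2, -4, -2).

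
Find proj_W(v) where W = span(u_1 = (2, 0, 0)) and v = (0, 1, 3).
proj_W(v) = (0, 0, 0)

Set up U = [u_1 | ... | u_1] ∈ R^(3×1). The projector onto W = col(U) is P = U (U^T U)^(-1) U^T.
Compute U^T U =
  [4],
and U^T v = (0).
Solve U^T U · c = U^T v for the coefficients: c = (0). The projection is proj_W(v) = U c.
Check: (v - proj_W(v)) · u_1 = 0  (should be 0).
Result: proj_W(v) = (0, 0, 0).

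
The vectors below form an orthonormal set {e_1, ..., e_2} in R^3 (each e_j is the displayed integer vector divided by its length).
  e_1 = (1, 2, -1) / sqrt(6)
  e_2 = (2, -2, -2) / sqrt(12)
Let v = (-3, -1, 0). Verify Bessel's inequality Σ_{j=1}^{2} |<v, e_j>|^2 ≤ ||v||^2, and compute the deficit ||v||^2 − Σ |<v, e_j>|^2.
Σ |<v, e_j>|^2 = 11/2; ||v||^2 = 10; deficit = 9/2

Write each e_j = u_j / sqrt(<u_j, u_j>) where u_j is the displayed integer vector. Then <v, e_j> = <v, u_j> / sqrt(<u_j, u_j>), so |<v, e_j>|^2 = <v, u_j>^2 / <u_j, u_j>.
Coefficients: <v, e_1> = -5/sqrt(6), <v, e_2> = -4/sqrt(12).
Square and sum: Σ |<v, e_j>|^2 = 11/2.
Compute ||v||^2 = v·v = 10.
Deficit = 10 − 11/2 = 9/2 ≥ 0, confirming Bessel's inequality. (The deficit equals ||v − Σ <v,e_j> e_j||^2, the squared distance from v to span{e_j}.)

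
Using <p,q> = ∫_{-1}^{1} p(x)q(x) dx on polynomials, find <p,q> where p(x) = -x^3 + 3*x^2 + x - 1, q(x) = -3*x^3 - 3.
<p,q> = -12/35

Expand the product: p(x)·q(x) = 3*x^6 - 9*x^5 - 3*x^4 + 6*x^3 - 9*x^2 - 3*x + 3.
∫_{-1}^{1} of each monomial x^k gives [2/(k+1) if k even, 0 if k odd]. Integrating term-by-term (or equivalently evaluating the antiderivative F(x) = 3*x^7/7 - 3*x^6/2 - 3*x^5/5 + 3*x^4/2 - 3*x^3 - 3*x^2/2 + 3*x at the endpoints):
  F(1) − F(−1) = -117/70 − (-93/70) = -12/35.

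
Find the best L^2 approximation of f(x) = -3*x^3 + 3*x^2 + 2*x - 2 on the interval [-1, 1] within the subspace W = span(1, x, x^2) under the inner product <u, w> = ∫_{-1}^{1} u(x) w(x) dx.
g(x) = 3*x^2 + x/5 - 2

The best approximation g ∈ W is the orthogonal projection of f onto W. Writing g = a_0 + a_1 x + a_2 x^2, the coefficients solve the normal equations G · a = b where
  G_{ij} = <φ_i, φ_j> and b_i = <f, φ_i>, with φ_0 = 1, φ_1 = x, φ_2 = x^2.
G =
  [2, 0, 2/3]
  [0, 2/3, 0]
  [2/3, 0, 2/5],
b = (-2, 2/15, -2/15).
Solving gives a_0 = -2, a_1 = 1/5, a_2 = 3, so
  g(x) = 3*x^2 + x/5 - 2.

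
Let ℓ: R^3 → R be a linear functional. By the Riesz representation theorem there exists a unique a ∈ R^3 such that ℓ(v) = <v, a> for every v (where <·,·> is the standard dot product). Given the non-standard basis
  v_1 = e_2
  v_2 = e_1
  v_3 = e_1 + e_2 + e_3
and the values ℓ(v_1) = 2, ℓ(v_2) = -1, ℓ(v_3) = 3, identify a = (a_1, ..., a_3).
a = (-1, 2, 2)

Write a = (a_1, ..., a_3) in the standard basis. For each basis vector v_i, ℓ(v_i) = <v_i, a> is a linear equation in the a_j's. Collect the n equations into a matrix system V a = ℓ, where row i of V is v_i (expressed in the standard basis). Since V is invertible (lower-triangular with 1s on the diagonal, up to permutation), solve by back-substitution:
  V =
[[0, 1, 0],
 [1, 0, 0],
 [1, 1, 1]]
  V a = (2, -1, 3)
Solving gives a = (-1, 2, 2).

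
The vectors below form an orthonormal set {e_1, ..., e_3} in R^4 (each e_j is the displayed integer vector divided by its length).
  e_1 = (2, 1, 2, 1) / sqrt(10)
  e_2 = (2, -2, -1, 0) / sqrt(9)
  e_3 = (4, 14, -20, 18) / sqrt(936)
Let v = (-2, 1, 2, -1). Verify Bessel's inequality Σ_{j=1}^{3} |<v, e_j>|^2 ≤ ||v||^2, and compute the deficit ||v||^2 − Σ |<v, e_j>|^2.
Σ |<v, e_j>|^2 = 10; ||v||^2 = 10; deficit = 0

Write each e_j = u_j / sqrt(<u_j, u_j>) where u_j is the displayed integer vector. Then <v, e_j> = <v, u_j> / sqrt(<u_j, u_j>), so |<v, e_j>|^2 = <v, u_j>^2 / <u_j, u_j>.
Coefficients: <v, e_1> = 0/sqrt(10), <v, e_2> = -8/sqrt(9), <v, e_3> = -52/sqrt(936).
Square and sum: Σ |<v, e_j>|^2 = 10.
Compute ||v||^2 = v·v = 10.
Deficit = 10 − 10 = 0 ≥ 0, confirming Bessel's inequality. (The deficit equals ||v − Σ <v,e_j> e_j||^2, the squared distance from v to span{e_j}.)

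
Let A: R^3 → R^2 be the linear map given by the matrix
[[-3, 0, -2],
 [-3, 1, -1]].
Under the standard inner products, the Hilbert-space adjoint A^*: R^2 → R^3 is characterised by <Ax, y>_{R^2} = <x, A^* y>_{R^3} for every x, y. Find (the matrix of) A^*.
A^* = A^T =
[[-3, -3],
 [0, 1],
 [-2, -1]]

For real matrices with standard dot products, the defining identity <Ax, y> = <x, A^* y> gives (Ax)^T y = x^T (A^*) y, i.e. x^T A^T y = x^T (A^*) y. Since this holds for all x, y, we must have A^* = A^T. Therefore
A^* =
[[-3, -3],
 [0, 1],
 [-2, -1]].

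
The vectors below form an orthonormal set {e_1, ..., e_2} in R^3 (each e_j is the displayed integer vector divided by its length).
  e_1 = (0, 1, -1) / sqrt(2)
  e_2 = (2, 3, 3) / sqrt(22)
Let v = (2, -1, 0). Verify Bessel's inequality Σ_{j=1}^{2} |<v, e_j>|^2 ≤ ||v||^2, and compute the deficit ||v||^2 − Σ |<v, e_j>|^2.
Σ |<v, e_j>|^2 = 6/11; ||v||^2 = 5; deficit = 49/11

Write each e_j = u_j / sqrt(<u_j, u_j>) where u_j is the displayed integer vector. Then <v, e_j> = <v, u_j> / sqrt(<u_j, u_j>), so |<v, e_j>|^2 = <v, u_j>^2 / <u_j, u_j>.
Coefficients: <v, e_1> = -1/sqrt(2), <v, e_2> = 1/sqrt(22).
Square and sum: Σ |<v, e_j>|^2 = 6/11.
Compute ||v||^2 = v·v = 5.
Deficit = 5 − 6/11 = 49/11 ≥ 0, confirming Bessel's inequality. (The deficit equals ||v − Σ <v,e_j> e_j||^2, the squared distance from v to span{e_j}.)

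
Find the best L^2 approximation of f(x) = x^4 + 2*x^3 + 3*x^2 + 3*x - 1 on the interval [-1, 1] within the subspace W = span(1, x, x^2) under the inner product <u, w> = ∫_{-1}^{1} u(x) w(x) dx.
g(x) = 27*x^2/7 + 21*x/5 - 38/35

The best approximation g ∈ W is the orthogonal projection of f onto W. Writing g = a_0 + a_1 x + a_2 x^2, the coefficients solve the normal equations G · a = b where
  G_{ij} = <φ_i, φ_j> and b_i = <f, φ_i>, with φ_0 = 1, φ_1 = x, φ_2 = x^2.
G =
  [2, 0, 2/3]
  [0, 2/3, 0]
  [2/3, 0, 2/5],
b = (2/5, 14/5, 86/105).
Solving gives a_0 = -38/35, a_1 = 21/5, a_2 = 27/7, so
  g(x) = 27*x^2/7 + 21*x/5 - 38/35.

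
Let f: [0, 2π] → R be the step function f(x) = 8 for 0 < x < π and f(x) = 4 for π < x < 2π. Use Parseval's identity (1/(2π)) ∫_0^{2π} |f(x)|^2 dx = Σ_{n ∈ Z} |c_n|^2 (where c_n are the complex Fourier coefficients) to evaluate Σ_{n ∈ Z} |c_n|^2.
Σ |c_n|^2 = 40

Parseval equates the L^2 energy of f (normalised by 1/(2π)) with the ℓ^2 sum of its Fourier coefficients: (1/(2π)) ∫_0^{2π} |f|^2 = Σ |c_n|^2.
Compute the left side: (1/(2π)) [∫_0^π 8^2 dx + ∫_π^{2π} 4^2 dx] = (1/(2π)) · (64π + 16π) = (64 + 16)/2 = 40.
So Σ_{n ∈ Z} |c_n|^2 = 40.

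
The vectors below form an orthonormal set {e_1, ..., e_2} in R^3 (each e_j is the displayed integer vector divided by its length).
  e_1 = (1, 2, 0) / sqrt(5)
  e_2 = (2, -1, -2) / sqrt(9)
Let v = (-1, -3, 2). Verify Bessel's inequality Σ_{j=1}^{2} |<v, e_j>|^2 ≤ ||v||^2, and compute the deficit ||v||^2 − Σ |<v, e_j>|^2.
Σ |<v, e_j>|^2 = 54/5; ||v||^2 = 14; deficit = 16/5

Write each e_j = u_j / sqrt(<u_j, u_j>) where u_j is the displayed integer vector. Then <v, e_j> = <v, u_j> / sqrt(<u_j, u_j>), so |<v, e_j>|^2 = <v, u_j>^2 / <u_j, u_j>.
Coefficients: <v, e_1> = -7/sqrt(5), <v, e_2> = -3/sqrt(9).
Square and sum: Σ |<v, e_j>|^2 = 54/5.
Compute ||v||^2 = v·v = 14.
Deficit = 14 − 54/5 = 16/5 ≥ 0, confirming Bessel's inequality. (The deficit equals ||v − Σ <v,e_j> e_j||^2, the squared distance from v to span{e_j}.)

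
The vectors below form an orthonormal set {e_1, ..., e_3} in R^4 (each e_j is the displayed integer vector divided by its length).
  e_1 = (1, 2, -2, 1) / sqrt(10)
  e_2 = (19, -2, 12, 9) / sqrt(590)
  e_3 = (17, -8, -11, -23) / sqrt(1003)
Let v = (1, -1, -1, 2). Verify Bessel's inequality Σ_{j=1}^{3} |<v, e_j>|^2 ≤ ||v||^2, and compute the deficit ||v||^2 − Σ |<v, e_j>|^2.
Σ |<v, e_j>|^2 = 38/17; ||v||^2 = 7; deficit = 81/17

Write each e_j = u_j / sqrt(<u_j, u_j>) where u_j is the displayed integer vector. Then <v, e_j> = <v, u_j> / sqrt(<u_j, u_j>), so |<v, e_j>|^2 = <v, u_j>^2 / <u_j, u_j>.
Coefficients: <v, e_1> = 3/sqrt(10), <v, e_2> = 27/sqrt(590), <v, e_3> = -10/sqrt(1003).
Square and sum: Σ |<v, e_j>|^2 = 38/17.
Compute ||v||^2 = v·v = 7.
Deficit = 7 − 38/17 = 81/17 ≥ 0, confirming Bessel's inequality. (The deficit equals ||v − Σ <v,e_j> e_j||^2, the squared distance from v to span{e_j}.)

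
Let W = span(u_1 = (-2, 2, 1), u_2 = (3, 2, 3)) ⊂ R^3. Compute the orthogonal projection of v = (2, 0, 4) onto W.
proj_W(v) = (522/197, 288/197, 468/197)

Set up U = [u_1 | ... | u_2] ∈ R^(3×2). The projector onto W = col(U) is P = U (U^T U)^(-1) U^T.
Compute U^T U =
  [9, 1]
  [1, 22],
and U^T v = (0, 18).
Solve U^T U · c = U^T v for the coefficients: c = (-18/197, 162/197). The projection is proj_W(v) = U c.
Check: (v - proj_W(v)) · u_1 = 0  (should be 0).
Check: (v - proj_W(v)) · u_2 = 0  (should be 0).
Result: proj_W(v) = (522/197, 288/197, 468/197).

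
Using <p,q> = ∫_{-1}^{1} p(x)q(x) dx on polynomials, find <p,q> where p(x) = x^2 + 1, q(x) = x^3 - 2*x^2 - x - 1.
<p,q> = -24/5

Expand the product: p(x)·q(x) = x^5 - 2*x^4 - 3*x^2 - x - 1.
∫_{-1}^{1} of each monomial x^k gives [2/(k+1) if k even, 0 if k odd]. Integrating term-by-term (or equivalently evaluating the antiderivative F(x) = x^6/6 - 2*x^5/5 - x^3 - x^2/2 - x at the endpoints):
  F(1) − F(−1) = -41/15 − (31/15) = -24/5.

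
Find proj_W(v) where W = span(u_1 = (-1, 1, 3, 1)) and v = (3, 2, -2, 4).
proj_W(v) = (1/4, -1/4, -3/4, -1/4)

Set up U = [u_1 | ... | u_1] ∈ R^(4×1). The projector onto W = col(U) is P = U (U^T U)^(-1) U^T.
Compute U^T U =
  [12],
and U^T v = (-3).
Solve U^T U · c = U^T v for the coefficients: c = (-1/4). The projection is proj_W(v) = U c.
Check: (v - proj_W(v)) · u_1 = 0  (should be 0).
Result: proj_W(v) = (1/4, -1/4, -3/4, -1/4).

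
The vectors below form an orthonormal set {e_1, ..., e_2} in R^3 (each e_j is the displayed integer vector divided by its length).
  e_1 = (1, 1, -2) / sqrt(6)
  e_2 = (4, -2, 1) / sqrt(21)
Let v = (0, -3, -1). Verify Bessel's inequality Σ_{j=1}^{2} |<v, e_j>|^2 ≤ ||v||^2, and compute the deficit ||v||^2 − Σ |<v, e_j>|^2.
Σ |<v, e_j>|^2 = 19/14; ||v||^2 = 10; deficit = 121/14

Write each e_j = u_j / sqrt(<u_j, u_j>) where u_j is the displayed integer vector. Then <v, e_j> = <v, u_j> / sqrt(<u_j, u_j>), so |<v, e_j>|^2 = <v, u_j>^2 / <u_j, u_j>.
Coefficients: <v, e_1> = -1/sqrt(6), <v, e_2> = 5/sqrt(21).
Square and sum: Σ |<v, e_j>|^2 = 19/14.
Compute ||v||^2 = v·v = 10.
Deficit = 10 − 19/14 = 121/14 ≥ 0, confirming Bessel's inequality. (The deficit equals ||v − Σ <v,e_j> e_j||^2, the squared distance from v to span{e_j}.)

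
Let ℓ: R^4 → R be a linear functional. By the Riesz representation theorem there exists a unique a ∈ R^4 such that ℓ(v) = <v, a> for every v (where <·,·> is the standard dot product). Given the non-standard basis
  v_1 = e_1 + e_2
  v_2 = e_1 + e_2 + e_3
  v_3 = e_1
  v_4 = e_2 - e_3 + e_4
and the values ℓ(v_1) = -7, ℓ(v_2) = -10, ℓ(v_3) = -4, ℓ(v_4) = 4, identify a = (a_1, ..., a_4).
a = (-4, -3, -3, 4)

Write a = (a_1, ..., a_4) in the standard basis. For each basis vector v_i, ℓ(v_i) = <v_i, a> is a linear equation in the a_j's. Collect the n equations into a matrix system V a = ℓ, where row i of V is v_i (expressed in the standard basis). Since V is invertible (lower-triangular with 1s on the diagonal, up to permutation), solve by back-substitution:
  V =
[[1, 1, 0, 0],
 [1, 1, 1, 0],
 [1, 0, 0, 0],
 [0, 1, -1, 1]]
  V a = (-7, -10, -4, 4)
Solving gives a = (-4, -3, -3, 4).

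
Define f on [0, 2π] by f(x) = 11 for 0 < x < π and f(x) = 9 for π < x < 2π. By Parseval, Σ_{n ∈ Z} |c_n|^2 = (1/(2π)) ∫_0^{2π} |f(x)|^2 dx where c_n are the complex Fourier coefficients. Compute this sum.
Σ |c_n|^2 = 101

Parseval equates the L^2 energy of f (normalised by 1/(2π)) with the ℓ^2 sum of its Fourier coefficients: (1/(2π)) ∫_0^{2π} |f|^2 = Σ |c_n|^2.
Compute the left side: (1/(2π)) [∫_0^π 11^2 dx + ∫_π^{2π} 9^2 dx] = (1/(2π)) · (121π + 81π) = (121 + 81)/2 = 101.
So Σ_{n ∈ Z} |c_n|^2 = 101.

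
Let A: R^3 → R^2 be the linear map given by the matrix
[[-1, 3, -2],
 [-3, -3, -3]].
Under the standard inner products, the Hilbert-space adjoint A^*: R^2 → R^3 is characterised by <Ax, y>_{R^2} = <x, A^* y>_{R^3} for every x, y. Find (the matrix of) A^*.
A^* = A^T =
[[-1, -3],
 [3, -3],
 [-2, -3]]

For real matrices with standard dot products, the defining identity <Ax, y> = <x, A^* y> gives (Ax)^T y = x^T (A^*) y, i.e. x^T A^T y = x^T (A^*) y. Since this holds for all x, y, we must have A^* = A^T. Therefore
A^* =
[[-1, -3],
 [3, -3],
 [-2, -3]].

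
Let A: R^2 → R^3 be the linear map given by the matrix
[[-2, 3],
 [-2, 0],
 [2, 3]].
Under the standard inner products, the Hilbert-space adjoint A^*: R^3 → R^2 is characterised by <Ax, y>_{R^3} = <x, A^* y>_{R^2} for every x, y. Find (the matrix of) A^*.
A^* = A^T =
[[-2, -2, 2],
 [3, 0, 3]]

For real matrices with standard dot products, the defining identity <Ax, y> = <x, A^* y> gives (Ax)^T y = x^T (A^*) y, i.e. x^T A^T y = x^T (A^*) y. Since this holds for all x, y, we must have A^* = A^T. Therefore
A^* =
[[-2, -2, 2],
 [3, 0, 3]].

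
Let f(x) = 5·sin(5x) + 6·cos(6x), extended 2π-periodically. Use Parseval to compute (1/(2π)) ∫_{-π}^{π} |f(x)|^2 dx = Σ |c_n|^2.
Σ |c_n|^2 = 61/2

Expand |f|^2 and use orthogonality of {sin(nx), cos(mx)} on [-π, π]:
  ∫_{-π}^{π} sin(nx)^2 dx = π, ∫ cos(mx)^2 dx = π, and cross terms integrate to 0.
So ∫_{-π}^{π} f(x)^2 dx = 5^2 · π + 6^2 · π = (25 + 36)π.
Divide by 2π: (25 + 36)/2 = 61/2.
By Parseval, this equals Σ |c_n|^2.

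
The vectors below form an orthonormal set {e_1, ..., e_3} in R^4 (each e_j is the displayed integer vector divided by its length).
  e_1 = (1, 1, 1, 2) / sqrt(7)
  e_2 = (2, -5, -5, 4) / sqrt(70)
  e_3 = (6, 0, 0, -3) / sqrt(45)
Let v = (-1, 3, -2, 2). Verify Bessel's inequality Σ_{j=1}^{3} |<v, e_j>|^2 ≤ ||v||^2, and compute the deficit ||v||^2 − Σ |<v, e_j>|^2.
Σ |<v, e_j>|^2 = 11/2; ||v||^2 = 18; deficit = 25/2

Write each e_j = u_j / sqrt(<u_j, u_j>) where u_j is the displayed integer vector. Then <v, e_j> = <v, u_j> / sqrt(<u_j, u_j>), so |<v, e_j>|^2 = <v, u_j>^2 / <u_j, u_j>.
Coefficients: <v, e_1> = 4/sqrt(7), <v, e_2> = 1/sqrt(70), <v, e_3> = -12/sqrt(45).
Square and sum: Σ |<v, e_j>|^2 = 11/2.
Compute ||v||^2 = v·v = 18.
Deficit = 18 − 11/2 = 25/2 ≥ 0, confirming Bessel's inequality. (The deficit equals ||v − Σ <v,e_j> e_j||^2, the squared distance from v to span{e_j}.)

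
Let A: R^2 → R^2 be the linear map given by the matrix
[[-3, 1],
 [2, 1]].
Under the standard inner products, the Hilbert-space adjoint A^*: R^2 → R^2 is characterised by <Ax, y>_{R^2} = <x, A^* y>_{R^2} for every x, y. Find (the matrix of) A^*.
A^* = A^T =
[[-3, 2],
 [1, 1]]

For real matrices with standard dot products, the defining identity <Ax, y> = <x, A^* y> gives (Ax)^T y = x^T (A^*) y, i.e. x^T A^T y = x^T (A^*) y. Since this holds for all x, y, we must have A^* = A^T. Therefore
A^* =
[[-3, 2],
 [1, 1]].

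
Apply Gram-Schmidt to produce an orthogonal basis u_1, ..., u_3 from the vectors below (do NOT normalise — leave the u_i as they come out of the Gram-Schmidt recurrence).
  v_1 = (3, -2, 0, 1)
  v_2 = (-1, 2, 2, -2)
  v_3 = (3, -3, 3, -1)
Orthogonal basis:
  u_1 = (3, -2, 0, 1)
  u_2 = (13/14, 5/7, 2, -19/14)
  u_3 = (-104/101, -181/101, 79/101, -50/101)

Apply the Gram-Schmidt recurrence
  u_1 = v_1
  u_i = v_i − Σ_{j<i} ((v_i · u_j) / (u_j · u_j)) · u_j.

Step by step this gives:
  u_1 = (3, -2, 0, 1)
  u_2 = (13/14, 5/7, 2, -19/14)
  u_3 = (-104/101, -181/101, 79/101, -50/101)

Orthogonality check:
  u_2 · u_1 = 0 (should be 0)
  u_3 · u_1 = 0 (should be 0)
  u_3 · u_2 = 0 (should be 0)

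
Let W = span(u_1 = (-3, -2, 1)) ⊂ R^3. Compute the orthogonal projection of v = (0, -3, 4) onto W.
proj_W(v) = (-15/7, -10/7, 5/7)

Set up U = [u_1 | ... | u_1] ∈ R^(3×1). The projector onto W = col(U) is P = U (U^T U)^(-1) U^T.
Compute U^T U =
  [14],
and U^T v = (10).
Solve U^T U · c = U^T v for the coefficients: c = (5/7). The projection is proj_W(v) = U c.
Check: (v - proj_W(v)) · u_1 = 0  (should be 0).
Result: proj_W(v) = (-15/7, -10/7, 5/7).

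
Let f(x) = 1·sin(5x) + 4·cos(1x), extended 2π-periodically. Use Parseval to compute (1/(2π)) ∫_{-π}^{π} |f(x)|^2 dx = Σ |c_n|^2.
Σ |c_n|^2 = 17/2

Expand |f|^2 and use orthogonality of {sin(nx), cos(mx)} on [-π, π]:
  ∫_{-π}^{π} sin(nx)^2 dx = π, ∫ cos(mx)^2 dx = π, and cross terms integrate to 0.
So ∫_{-π}^{π} f(x)^2 dx = 1^2 · π + 4^2 · π = (1 + 16)π.
Divide by 2π: (1 + 16)/2 = 17/2.
By Parseval, this equals Σ |c_n|^2.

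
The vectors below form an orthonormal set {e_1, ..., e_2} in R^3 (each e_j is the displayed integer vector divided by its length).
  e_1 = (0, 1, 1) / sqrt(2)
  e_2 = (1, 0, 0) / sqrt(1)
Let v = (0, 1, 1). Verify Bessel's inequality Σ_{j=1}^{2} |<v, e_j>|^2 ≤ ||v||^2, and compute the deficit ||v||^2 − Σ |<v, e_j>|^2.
Σ |<v, e_j>|^2 = 2; ||v||^2 = 2; deficit = 0

Write each e_j = u_j / sqrt(<u_j, u_j>) where u_j is the displayed integer vector. Then <v, e_j> = <v, u_j> / sqrt(<u_j, u_j>), so |<v, e_j>|^2 = <v, u_j>^2 / <u_j, u_j>.
Coefficients: <v, e_1> = 2/sqrt(2), <v, e_2> = 0/sqrt(1).
Square and sum: Σ |<v, e_j>|^2 = 2.
Compute ||v||^2 = v·v = 2.
Deficit = 2 − 2 = 0 ≥ 0, confirming Bessel's inequality. (The deficit equals ||v − Σ <v,e_j> e_j||^2, the squared distance from v to span{e_j}.)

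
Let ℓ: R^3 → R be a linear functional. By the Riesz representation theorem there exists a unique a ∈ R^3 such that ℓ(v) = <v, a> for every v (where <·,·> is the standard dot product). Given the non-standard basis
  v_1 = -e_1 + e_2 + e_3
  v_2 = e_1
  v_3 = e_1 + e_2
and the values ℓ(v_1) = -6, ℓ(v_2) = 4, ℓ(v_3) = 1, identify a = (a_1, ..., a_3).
a = (4, -3, 1)

Write a = (a_1, ..., a_3) in the standard basis. For each basis vector v_i, ℓ(v_i) = <v_i, a> is a linear equation in the a_j's. Collect the n equations into a matrix system V a = ℓ, where row i of V is v_i (expressed in the standard basis). Since V is invertible (lower-triangular with 1s on the diagonal, up to permutation), solve by back-substitution:
  V =
[[-1, 1, 1],
 [1, 0, 0],
 [1, 1, 0]]
  V a = (-6, 4, 1)
Solving gives a = (4, -3, 1).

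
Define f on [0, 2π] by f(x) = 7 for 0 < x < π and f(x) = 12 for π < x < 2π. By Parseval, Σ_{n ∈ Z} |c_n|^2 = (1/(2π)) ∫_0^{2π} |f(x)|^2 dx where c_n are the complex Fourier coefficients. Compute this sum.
Σ |c_n|^2 = 193/2

Parseval equates the L^2 energy of f (normalised by 1/(2π)) with the ℓ^2 sum of its Fourier coefficients: (1/(2π)) ∫_0^{2π} |f|^2 = Σ |c_n|^2.
Compute the left side: (1/(2π)) [∫_0^π 7^2 dx + ∫_π^{2π} 12^2 dx] = (1/(2π)) · (49π + 144π) = (49 + 144)/2 = 193/2.
So Σ_{n ∈ Z} |c_n|^2 = 193/2.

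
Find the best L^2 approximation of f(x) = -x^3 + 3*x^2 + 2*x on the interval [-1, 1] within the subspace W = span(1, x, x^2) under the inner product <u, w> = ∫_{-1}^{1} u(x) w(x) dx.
g(x) = 3*x^2 + 7*x/5

The best approximation g ∈ W is the orthogonal projection of f onto W. Writing g = a_0 + a_1 x + a_2 x^2, the coefficients solve the normal equations G · a = b where
  G_{ij} = <φ_i, φ_j> and b_i = <f, φ_i>, with φ_0 = 1, φ_1 = x, φ_2 = x^2.
G =
  [2, 0, 2/3]
  [0, 2/3, 0]
  [2/3, 0, 2/5],
b = (2, 14/15, 6/5).
Solving gives a_0 = 0, a_1 = 7/5, a_2 = 3, so
  g(x) = 3*x^2 + 7*x/5.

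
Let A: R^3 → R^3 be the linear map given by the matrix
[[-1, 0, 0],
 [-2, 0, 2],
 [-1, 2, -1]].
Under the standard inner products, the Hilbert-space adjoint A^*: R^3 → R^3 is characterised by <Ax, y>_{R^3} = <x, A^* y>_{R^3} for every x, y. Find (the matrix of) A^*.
A^* = A^T =
[[-1, -2, -1],
 [0, 0, 2],
 [0, 2, -1]]

For real matrices with standard dot products, the defining identity <Ax, y> = <x, A^* y> gives (Ax)^T y = x^T (A^*) y, i.e. x^T A^T y = x^T (A^*) y. Since this holds for all x, y, we must have A^* = A^T. Therefore
A^* =
[[-1, -2, -1],
 [0, 0, 2],
 [0, 2, -1]].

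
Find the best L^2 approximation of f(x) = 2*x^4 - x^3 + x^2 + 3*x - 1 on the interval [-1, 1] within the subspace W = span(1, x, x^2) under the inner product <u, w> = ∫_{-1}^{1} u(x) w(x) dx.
g(x) = 19*x^2/7 + 12*x/5 - 41/35

The best approximation g ∈ W is the orthogonal projection of f onto W. Writing g = a_0 + a_1 x + a_2 x^2, the coefficients solve the normal equations G · a = b where
  G_{ij} = <φ_i, φ_j> and b_i = <f, φ_i>, with φ_0 = 1, φ_1 = x, φ_2 = x^2.
G =
  [2, 0, 2/3]
  [0, 2/3, 0]
  [2/3, 0, 2/5],
b = (-8/15, 8/5, 32/105).
Solving gives a_0 = -41/35, a_1 = 12/5, a_2 = 19/7, so
  g(x) = 19*x^2/7 + 12*x/5 - 41/35.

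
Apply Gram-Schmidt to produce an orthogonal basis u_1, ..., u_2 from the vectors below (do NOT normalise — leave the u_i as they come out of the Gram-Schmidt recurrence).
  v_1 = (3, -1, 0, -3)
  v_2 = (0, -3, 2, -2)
Orthogonal basis:
  u_1 = (3, -1, 0, -3)
  u_2 = (-27/19, -48/19, 2, -11/19)

Apply the Gram-Schmidt recurrence
  u_1 = v_1
  u_i = v_i − Σ_{j<i} ((v_i · u_j) / (u_j · u_j)) · u_j.

Step by step this gives:
  u_1 = (3, -1, 0, -3)
  u_2 = (-27/19, -48/19, 2, -11/19)

Orthogonality check:
  u_2 · u_1 = 0 (should be 0)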